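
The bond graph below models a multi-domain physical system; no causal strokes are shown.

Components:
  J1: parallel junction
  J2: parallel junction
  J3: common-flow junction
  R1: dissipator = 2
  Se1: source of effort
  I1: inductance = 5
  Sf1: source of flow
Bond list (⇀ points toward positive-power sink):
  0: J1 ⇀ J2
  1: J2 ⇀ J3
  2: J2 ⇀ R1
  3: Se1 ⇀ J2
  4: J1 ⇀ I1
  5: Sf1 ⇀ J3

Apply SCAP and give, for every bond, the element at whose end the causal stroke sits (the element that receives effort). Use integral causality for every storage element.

β0 stroke at J1
β1 stroke at J3
β2 stroke at R1
β3 stroke at J2
β4 stroke at I1
β5 stroke at Sf1

β3 →J2  (Se1 (Se) sets effort on bond)
β5 →Sf1  (Sf1: flow source, stroke at near end)
β0 →J1  (common-e at J2 fixed by 3)
β1 →J3  (J2 effort already set via bond 3)
β2 →R1  (J2: bond 3 brought effort, rest push out)
β4 →I1  (J1: bond 0 brought effort, rest push out)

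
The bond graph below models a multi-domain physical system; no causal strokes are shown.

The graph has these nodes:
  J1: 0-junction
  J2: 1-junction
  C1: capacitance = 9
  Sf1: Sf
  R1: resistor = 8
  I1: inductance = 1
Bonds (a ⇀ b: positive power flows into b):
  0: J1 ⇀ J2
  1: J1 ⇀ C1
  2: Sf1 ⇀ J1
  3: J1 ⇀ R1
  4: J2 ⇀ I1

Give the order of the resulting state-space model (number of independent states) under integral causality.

#2 →Sf1  (source Sf1 imposes f)
#1 →J1  (C1: C, integral causality)
#0 →J2  (0-jn J1 has e-setter on 1)
#3 →R1  (0-jn J1 has e-setter on 1)
#4 →I1  (J2 needs exactly one f-in)

2  (C1, I1 all integral)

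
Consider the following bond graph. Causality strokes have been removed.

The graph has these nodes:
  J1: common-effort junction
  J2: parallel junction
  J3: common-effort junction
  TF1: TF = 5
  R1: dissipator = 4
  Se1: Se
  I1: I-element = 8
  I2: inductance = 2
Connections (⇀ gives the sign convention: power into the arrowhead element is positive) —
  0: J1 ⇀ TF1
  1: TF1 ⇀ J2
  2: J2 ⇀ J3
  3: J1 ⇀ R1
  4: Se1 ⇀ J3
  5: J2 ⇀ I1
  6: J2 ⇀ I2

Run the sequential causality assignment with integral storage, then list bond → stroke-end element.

b4 |J3  (Se1: effort source, stroke at far end)
b2 |J2  (common-e at J3 fixed by 4)
b1 |TF1  (common-e at J2 fixed by 2)
b5 |I1  (J2 effort already set via bond 2)
b6 |I2  (J2: bond 2 brought effort, rest push out)
b0 |J1  (through TF1, causality passes straight; one stroke at TF1)
b3 |R1  (J1 effort already set via bond 0)

bond 0 →J1
bond 1 →TF1
bond 2 →J2
bond 3 →R1
bond 4 →J3
bond 5 →I1
bond 6 →I2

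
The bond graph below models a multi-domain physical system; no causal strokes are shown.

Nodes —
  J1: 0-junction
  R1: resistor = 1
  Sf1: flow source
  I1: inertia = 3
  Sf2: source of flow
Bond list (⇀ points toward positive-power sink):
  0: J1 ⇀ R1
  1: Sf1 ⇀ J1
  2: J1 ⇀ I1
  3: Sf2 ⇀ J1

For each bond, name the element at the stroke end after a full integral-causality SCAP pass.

bond 0 stroke→J1
bond 1 stroke→Sf1
bond 2 stroke→I1
bond 3 stroke→Sf2

bond 1 stroke at Sf1  (Sf1: flow source, stroke at near end)
bond 3 stroke at Sf2  (Sf2 fixes flow; stroke at Sf2)
bond 2 stroke at I1  (I1 outputs flow p/I1)
bond 0 stroke at J1  (only one effort-in slot at J1)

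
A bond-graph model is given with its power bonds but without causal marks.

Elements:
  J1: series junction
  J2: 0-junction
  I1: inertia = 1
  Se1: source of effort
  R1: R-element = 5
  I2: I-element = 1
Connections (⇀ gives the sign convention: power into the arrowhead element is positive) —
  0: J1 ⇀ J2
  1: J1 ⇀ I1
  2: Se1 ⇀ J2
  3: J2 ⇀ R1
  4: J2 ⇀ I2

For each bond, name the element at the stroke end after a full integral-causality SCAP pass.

β0 |J1
β1 |I1
β2 |J2
β3 |R1
β4 |I2

b2 |J2  (Se1 (Se) sets effort on bond)
b0 |J1  (J2: bond 2 brought effort, rest push out)
b3 |R1  (J2 effort already set via bond 2)
b4 |I2  (common-e at J2 fixed by 2)
b1 |I1  (only one flow-in slot at J1)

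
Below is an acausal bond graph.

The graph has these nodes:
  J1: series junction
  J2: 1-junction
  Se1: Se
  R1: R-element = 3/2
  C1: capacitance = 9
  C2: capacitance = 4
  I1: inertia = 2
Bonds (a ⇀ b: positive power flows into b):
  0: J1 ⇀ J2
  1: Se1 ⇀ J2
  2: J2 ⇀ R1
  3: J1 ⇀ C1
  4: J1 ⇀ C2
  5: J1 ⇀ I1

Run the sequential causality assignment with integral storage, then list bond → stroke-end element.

b0 stroke at J1
b1 stroke at J2
b2 stroke at J2
b3 stroke at J1
b4 stroke at J1
b5 stroke at I1

bond 1 stroke→J2  (source Se1 imposes e)
bond 3 stroke→J1  (C1 outputs effort q/C1)
bond 4 stroke→J1  (C2 outputs effort q/C2)
bond 5 stroke→I1  (I1 integral (f out))
bond 0 stroke→J1  (J1 flow already set via bond 5)
bond 2 stroke→J2  (J2: bond 0 brought flow, rest push out)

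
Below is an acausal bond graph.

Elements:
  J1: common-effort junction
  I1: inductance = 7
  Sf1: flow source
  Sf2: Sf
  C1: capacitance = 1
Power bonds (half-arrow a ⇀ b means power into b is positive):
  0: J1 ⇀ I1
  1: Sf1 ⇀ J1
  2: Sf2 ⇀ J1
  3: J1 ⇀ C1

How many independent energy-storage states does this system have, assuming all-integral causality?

β1 stroke at Sf1  (Sf1 (Sf) sets flow on bond)
β2 stroke at Sf2  (Sf2 fixes flow; stroke at Sf2)
β0 stroke at I1  (I1: I, integral causality)
β3 stroke at J1  (J1 needs exactly one e-in)

2  (C1, I1 all integral)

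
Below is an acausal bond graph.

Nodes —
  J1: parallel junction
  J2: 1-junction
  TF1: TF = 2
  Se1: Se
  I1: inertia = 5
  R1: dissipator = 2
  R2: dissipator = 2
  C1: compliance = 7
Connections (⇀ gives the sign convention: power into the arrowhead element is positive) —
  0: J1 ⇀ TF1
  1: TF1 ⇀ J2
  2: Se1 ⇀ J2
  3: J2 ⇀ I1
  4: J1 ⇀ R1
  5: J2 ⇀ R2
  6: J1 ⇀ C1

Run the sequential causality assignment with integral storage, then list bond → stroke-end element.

β0 stroke→TF1
β1 stroke→J2
β2 stroke→J2
β3 stroke→I1
β4 stroke→R1
β5 stroke→J2
β6 stroke→J1

β2 stroke→J2  (Se1 fixes effort; stroke away)
β3 stroke→I1  (I1: I, integral causality)
β1 stroke→J2  (1-jn J2 has f-setter on 3)
β5 stroke→J2  (common-f at J2 fixed by 3)
β0 stroke→TF1  (TF TF1: opposite of bond 1)
β6 stroke→J1  (C1: C, integral causality)
β4 stroke→R1  (J1: bond 6 brought effort, rest push out)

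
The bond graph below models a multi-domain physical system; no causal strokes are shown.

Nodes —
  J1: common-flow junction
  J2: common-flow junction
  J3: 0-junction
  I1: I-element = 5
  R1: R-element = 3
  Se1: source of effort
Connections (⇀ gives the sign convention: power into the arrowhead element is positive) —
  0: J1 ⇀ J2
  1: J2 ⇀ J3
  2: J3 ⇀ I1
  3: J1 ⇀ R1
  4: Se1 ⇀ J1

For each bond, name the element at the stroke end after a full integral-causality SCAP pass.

bond 4 stroke→J1  (source Se1 imposes e)
bond 2 stroke→I1  (I1 outputs flow p/I1)
bond 1 stroke→J3  (J3: last free bond brings effort in)
bond 0 stroke→J2  (common-f at J2 fixed by 1)
bond 3 stroke→J1  (J1 flow already set via bond 0)

#0 stroke at J2
#1 stroke at J3
#2 stroke at I1
#3 stroke at J1
#4 stroke at J1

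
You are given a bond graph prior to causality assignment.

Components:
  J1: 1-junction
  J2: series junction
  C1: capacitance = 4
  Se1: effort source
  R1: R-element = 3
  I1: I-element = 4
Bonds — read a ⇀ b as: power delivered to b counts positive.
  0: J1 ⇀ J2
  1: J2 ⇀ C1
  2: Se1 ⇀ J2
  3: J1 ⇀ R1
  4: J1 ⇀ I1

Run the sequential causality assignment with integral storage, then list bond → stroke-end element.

bond 0 stroke at J1
bond 1 stroke at J2
bond 2 stroke at J2
bond 3 stroke at J1
bond 4 stroke at I1

#2 |J2  (source Se1 imposes e)
#1 |J2  (C1: C, integral causality)
#0 |J1  (only one flow-in slot at J2)
#4 |I1  (I1 outputs flow p/I1)
#3 |J1  (1-jn J1 has f-setter on 4)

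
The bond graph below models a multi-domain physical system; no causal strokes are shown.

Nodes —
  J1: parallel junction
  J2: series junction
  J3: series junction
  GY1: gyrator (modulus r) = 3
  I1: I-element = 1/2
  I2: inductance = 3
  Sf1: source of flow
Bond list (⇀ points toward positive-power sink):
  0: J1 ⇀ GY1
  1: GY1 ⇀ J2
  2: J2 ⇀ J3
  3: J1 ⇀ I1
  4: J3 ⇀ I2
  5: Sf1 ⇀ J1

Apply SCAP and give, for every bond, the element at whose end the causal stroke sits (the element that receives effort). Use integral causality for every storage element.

bond 5 stroke→Sf1  (Sf1 (Sf) sets flow on bond)
bond 3 stroke→I1  (I1 outputs flow p/I1)
bond 0 stroke→J1  (J1: last free bond brings effort in)
bond 1 stroke→J2  (GY GY1: same side as bond 0)
bond 2 stroke→J3  (J2: last free bond brings flow in)
bond 4 stroke→I2  (J3 needs exactly one f-in)

bond 0 stroke at J1
bond 1 stroke at J2
bond 2 stroke at J3
bond 3 stroke at I1
bond 4 stroke at I2
bond 5 stroke at Sf1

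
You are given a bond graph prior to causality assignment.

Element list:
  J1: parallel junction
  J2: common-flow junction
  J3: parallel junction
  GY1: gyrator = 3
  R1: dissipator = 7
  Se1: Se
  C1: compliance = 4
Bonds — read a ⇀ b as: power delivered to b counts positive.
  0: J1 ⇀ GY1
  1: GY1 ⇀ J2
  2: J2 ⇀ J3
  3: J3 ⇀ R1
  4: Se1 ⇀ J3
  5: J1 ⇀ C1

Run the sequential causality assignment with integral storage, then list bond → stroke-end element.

#4 stroke at J3  (Se1 (Se) sets effort on bond)
#2 stroke at J2  (0-jn J3 has e-setter on 4)
#3 stroke at R1  (J3: bond 4 brought effort, rest push out)
#1 stroke at GY1  (J2 needs exactly one f-in)
#0 stroke at GY1  (GY1: gyrator matches bond 1)
#5 stroke at J1  (J1 needs exactly one e-in)

bond 0 →GY1
bond 1 →GY1
bond 2 →J2
bond 3 →R1
bond 4 →J3
bond 5 →J1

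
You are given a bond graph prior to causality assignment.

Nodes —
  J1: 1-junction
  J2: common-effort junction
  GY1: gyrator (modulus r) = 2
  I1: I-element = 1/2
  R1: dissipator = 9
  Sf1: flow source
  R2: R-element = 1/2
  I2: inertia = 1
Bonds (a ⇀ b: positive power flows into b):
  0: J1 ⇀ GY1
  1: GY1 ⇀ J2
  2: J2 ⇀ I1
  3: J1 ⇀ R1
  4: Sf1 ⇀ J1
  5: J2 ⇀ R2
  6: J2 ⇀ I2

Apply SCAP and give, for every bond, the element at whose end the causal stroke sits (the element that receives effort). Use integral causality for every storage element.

b0 stroke→J1
b1 stroke→J2
b2 stroke→I1
b3 stroke→J1
b4 stroke→Sf1
b5 stroke→R2
b6 stroke→I2

bond 4 →Sf1  (Sf1: flow source, stroke at near end)
bond 0 →J1  (1-jn J1 has f-setter on 4)
bond 3 →J1  (1-jn J1 has f-setter on 4)
bond 1 →J2  (through GY1, causality inverts; strokes same side of GY1)
bond 2 →I1  (common-e at J2 fixed by 1)
bond 5 →R2  (0-jn J2 has e-setter on 1)
bond 6 →I2  (0-jn J2 has e-setter on 1)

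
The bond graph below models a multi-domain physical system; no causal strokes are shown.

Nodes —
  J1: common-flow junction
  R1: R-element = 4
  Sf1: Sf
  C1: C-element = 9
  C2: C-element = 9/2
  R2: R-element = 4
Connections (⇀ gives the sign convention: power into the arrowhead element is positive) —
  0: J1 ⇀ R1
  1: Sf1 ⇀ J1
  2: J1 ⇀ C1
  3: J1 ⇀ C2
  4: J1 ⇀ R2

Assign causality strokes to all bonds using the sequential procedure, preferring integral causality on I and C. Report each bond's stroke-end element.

β1 stroke at Sf1  (Sf1 fixes flow; stroke at Sf1)
β0 stroke at J1  (J1 flow already set via bond 1)
β2 stroke at J1  (common-f at J1 fixed by 1)
β3 stroke at J1  (J1: bond 1 brought flow, rest push out)
β4 stroke at J1  (common-f at J1 fixed by 1)

β0 stroke→J1
β1 stroke→Sf1
β2 stroke→J1
β3 stroke→J1
β4 stroke→J1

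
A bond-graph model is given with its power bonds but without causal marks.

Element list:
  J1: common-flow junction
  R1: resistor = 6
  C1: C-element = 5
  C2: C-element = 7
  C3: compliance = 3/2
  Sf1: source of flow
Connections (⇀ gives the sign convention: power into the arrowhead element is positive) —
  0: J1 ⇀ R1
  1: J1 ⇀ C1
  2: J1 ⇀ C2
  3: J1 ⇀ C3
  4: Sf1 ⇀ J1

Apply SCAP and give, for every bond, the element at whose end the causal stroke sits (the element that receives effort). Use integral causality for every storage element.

bond 0 |J1
bond 1 |J1
bond 2 |J1
bond 3 |J1
bond 4 |Sf1

b4 stroke at Sf1  (Sf1 (Sf) sets flow on bond)
b0 stroke at J1  (common-f at J1 fixed by 4)
b1 stroke at J1  (1-jn J1 has f-setter on 4)
b2 stroke at J1  (common-f at J1 fixed by 4)
b3 stroke at J1  (J1: bond 4 brought flow, rest push out)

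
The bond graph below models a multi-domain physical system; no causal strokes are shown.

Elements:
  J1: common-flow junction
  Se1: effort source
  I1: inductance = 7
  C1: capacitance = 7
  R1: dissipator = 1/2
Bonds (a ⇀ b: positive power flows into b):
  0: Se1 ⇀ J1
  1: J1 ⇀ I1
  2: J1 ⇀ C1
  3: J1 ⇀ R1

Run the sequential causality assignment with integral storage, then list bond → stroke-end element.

β0 stroke at J1  (Se1 fixes effort; stroke away)
β1 stroke at I1  (I1: I, integral causality)
β2 stroke at J1  (common-f at J1 fixed by 1)
β3 stroke at J1  (J1 flow already set via bond 1)

#0 →J1
#1 →I1
#2 →J1
#3 →J1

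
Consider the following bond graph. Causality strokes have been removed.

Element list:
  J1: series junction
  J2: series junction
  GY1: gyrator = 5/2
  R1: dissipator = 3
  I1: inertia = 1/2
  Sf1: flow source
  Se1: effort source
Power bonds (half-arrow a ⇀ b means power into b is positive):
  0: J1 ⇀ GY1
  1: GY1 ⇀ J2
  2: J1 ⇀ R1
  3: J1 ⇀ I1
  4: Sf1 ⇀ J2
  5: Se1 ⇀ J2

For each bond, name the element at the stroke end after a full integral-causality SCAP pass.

#4 →Sf1  (Sf1: flow source, stroke at near end)
#5 →J2  (Se1 fixes effort; stroke away)
#1 →J2  (common-f at J2 fixed by 4)
#0 →J1  (GY1: gyrator matches bond 1)
#3 →I1  (I1 outputs flow p/I1)
#2 →J1  (1-jn J1 has f-setter on 3)

β0 stroke at J1
β1 stroke at J2
β2 stroke at J1
β3 stroke at I1
β4 stroke at Sf1
β5 stroke at J2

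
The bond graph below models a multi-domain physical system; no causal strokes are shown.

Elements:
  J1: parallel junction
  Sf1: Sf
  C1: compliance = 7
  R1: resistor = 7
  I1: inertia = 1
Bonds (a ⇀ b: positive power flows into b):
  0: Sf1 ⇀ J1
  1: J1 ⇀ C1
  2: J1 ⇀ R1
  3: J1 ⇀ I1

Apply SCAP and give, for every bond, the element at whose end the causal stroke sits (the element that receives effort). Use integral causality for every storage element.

bond 0 stroke→Sf1  (Sf1 fixes flow; stroke at Sf1)
bond 1 stroke→J1  (prefer integral on C1)
bond 2 stroke→R1  (common-e at J1 fixed by 1)
bond 3 stroke→I1  (common-e at J1 fixed by 1)

#0 stroke at Sf1
#1 stroke at J1
#2 stroke at R1
#3 stroke at I1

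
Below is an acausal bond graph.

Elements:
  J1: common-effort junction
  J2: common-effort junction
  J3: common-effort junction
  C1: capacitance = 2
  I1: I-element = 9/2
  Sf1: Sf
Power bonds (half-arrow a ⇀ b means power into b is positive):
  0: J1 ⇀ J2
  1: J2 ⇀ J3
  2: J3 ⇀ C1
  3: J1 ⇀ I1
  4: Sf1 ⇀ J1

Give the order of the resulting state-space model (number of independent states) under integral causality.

2  (C1, I1 all integral)

#4 stroke at Sf1  (source Sf1 imposes f)
#2 stroke at J3  (prefer integral on C1)
#1 stroke at J2  (0-jn J3 has e-setter on 2)
#0 stroke at J1  (J2 effort already set via bond 1)
#3 stroke at I1  (J1: bond 0 brought effort, rest push out)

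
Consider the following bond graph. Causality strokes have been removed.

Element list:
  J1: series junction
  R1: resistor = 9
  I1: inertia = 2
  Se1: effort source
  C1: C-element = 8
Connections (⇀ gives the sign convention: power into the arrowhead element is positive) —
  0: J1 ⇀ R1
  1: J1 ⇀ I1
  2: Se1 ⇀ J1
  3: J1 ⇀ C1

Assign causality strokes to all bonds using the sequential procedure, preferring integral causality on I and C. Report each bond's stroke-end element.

b0 |J1
b1 |I1
b2 |J1
b3 |J1

bond 2 stroke at J1  (Se1: effort source, stroke at far end)
bond 1 stroke at I1  (I1 integral (f out))
bond 0 stroke at J1  (common-f at J1 fixed by 1)
bond 3 stroke at J1  (1-jn J1 has f-setter on 1)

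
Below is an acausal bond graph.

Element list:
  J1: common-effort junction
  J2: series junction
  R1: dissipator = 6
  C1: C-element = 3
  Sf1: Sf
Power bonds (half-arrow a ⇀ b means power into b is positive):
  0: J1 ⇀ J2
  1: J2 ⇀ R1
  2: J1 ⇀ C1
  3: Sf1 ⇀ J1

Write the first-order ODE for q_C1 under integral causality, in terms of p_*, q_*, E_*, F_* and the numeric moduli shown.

#3 |Sf1  (Sf1: flow source, stroke at near end)
#2 |J1  (C1: C, integral causality)
#0 |J2  (0-jn J1 has e-setter on 2)
#1 |R1  (closing 1-jn rule on J2)

dq_C1/dt = F_Sf1 - q_C1/18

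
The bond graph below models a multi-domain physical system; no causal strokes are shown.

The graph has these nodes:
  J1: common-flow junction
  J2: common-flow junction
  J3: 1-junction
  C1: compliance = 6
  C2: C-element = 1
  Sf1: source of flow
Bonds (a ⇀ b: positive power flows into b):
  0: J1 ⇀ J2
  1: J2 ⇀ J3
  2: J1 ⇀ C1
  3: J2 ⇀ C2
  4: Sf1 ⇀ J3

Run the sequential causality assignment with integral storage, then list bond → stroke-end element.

bond 4 stroke at Sf1  (Sf1 fixes flow; stroke at Sf1)
bond 1 stroke at J3  (J3 flow already set via bond 4)
bond 0 stroke at J2  (J2: bond 1 brought flow, rest push out)
bond 3 stroke at J2  (J2 flow already set via bond 1)
bond 2 stroke at J1  (common-f at J1 fixed by 0)

#0 stroke at J2
#1 stroke at J3
#2 stroke at J1
#3 stroke at J2
#4 stroke at Sf1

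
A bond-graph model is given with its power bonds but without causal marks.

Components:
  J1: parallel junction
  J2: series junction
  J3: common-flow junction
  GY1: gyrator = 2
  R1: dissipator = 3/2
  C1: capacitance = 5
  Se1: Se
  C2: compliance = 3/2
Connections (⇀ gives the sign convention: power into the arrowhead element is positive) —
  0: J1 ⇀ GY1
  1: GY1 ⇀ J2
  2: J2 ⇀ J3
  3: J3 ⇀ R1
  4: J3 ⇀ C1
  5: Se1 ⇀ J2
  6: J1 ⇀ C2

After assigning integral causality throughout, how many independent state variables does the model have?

b5 stroke→J2  (source Se1 imposes e)
b4 stroke→J3  (prefer integral on C1)
b6 stroke→J1  (C2 outputs effort q/C2)
b0 stroke→GY1  (J1 effort already set via bond 6)
b1 stroke→GY1  (GY GY1: same side as bond 0)
b2 stroke→J2  (common-f at J2 fixed by 1)
b3 stroke→J3  (1-jn J3 has f-setter on 2)

2  (C1, C2 all integral)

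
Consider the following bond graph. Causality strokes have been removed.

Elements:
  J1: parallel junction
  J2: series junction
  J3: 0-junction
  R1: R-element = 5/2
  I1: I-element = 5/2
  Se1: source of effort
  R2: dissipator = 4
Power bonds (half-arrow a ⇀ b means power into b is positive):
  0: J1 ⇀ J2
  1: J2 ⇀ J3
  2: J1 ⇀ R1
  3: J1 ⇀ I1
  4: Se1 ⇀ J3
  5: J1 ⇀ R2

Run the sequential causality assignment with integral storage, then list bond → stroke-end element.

#0 stroke at J1
#1 stroke at J2
#2 stroke at R1
#3 stroke at I1
#4 stroke at J3
#5 stroke at R2

#4 stroke→J3  (source Se1 imposes e)
#1 stroke→J2  (common-e at J3 fixed by 4)
#0 stroke→J1  (J2: last free bond brings flow in)
#2 stroke→R1  (J1: bond 0 brought effort, rest push out)
#3 stroke→I1  (common-e at J1 fixed by 0)
#5 stroke→R2  (J1: bond 0 brought effort, rest push out)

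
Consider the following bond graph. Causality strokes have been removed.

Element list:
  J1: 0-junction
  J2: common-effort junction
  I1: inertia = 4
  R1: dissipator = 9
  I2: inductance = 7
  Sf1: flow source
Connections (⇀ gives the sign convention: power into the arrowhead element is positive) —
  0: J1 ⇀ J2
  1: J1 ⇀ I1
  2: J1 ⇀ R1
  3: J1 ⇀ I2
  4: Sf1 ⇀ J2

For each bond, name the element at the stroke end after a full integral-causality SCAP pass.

#0 →J2
#1 →I1
#2 →J1
#3 →I2
#4 →Sf1

β4 →Sf1  (Sf1 fixes flow; stroke at Sf1)
β0 →J2  (J2: last free bond brings effort in)
β1 →I1  (I1: I, integral causality)
β3 →I2  (prefer integral on I2)
β2 →J1  (J1: last free bond brings effort in)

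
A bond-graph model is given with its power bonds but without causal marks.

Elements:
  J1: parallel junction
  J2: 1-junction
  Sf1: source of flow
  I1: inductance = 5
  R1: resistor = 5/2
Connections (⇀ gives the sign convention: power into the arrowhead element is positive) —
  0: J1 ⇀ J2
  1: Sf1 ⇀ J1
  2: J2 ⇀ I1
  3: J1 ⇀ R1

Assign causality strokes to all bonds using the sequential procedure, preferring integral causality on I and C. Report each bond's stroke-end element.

bond 1 stroke→Sf1  (source Sf1 imposes f)
bond 2 stroke→I1  (I1 integral (f out))
bond 0 stroke→J2  (J2 flow already set via bond 2)
bond 3 stroke→J1  (closing 0-jn rule on J1)

#0 stroke at J2
#1 stroke at Sf1
#2 stroke at I1
#3 stroke at J1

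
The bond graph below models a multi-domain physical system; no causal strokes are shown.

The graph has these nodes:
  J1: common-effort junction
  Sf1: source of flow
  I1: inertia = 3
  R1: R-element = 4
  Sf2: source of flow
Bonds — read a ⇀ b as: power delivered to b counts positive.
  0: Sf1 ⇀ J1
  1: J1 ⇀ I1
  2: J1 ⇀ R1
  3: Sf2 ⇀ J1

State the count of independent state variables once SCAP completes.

bond 0 |Sf1  (Sf1 (Sf) sets flow on bond)
bond 3 |Sf2  (source Sf2 imposes f)
bond 1 |I1  (I1 integral (f out))
bond 2 |J1  (J1: last free bond brings effort in)

1  (I1 all integral)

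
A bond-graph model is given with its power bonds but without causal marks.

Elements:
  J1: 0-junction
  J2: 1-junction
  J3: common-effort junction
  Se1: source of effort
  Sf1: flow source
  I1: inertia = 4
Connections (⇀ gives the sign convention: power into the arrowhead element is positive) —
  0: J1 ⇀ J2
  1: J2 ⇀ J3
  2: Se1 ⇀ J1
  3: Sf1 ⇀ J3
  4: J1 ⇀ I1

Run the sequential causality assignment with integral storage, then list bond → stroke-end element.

b2 →J1  (source Se1 imposes e)
b3 →Sf1  (Sf1: flow source, stroke at near end)
b0 →J2  (0-jn J1 has e-setter on 2)
b4 →I1  (J1 effort already set via bond 2)
b1 →J3  (only one flow-in slot at J2)

b0 |J2
b1 |J3
b2 |J1
b3 |Sf1
b4 |I1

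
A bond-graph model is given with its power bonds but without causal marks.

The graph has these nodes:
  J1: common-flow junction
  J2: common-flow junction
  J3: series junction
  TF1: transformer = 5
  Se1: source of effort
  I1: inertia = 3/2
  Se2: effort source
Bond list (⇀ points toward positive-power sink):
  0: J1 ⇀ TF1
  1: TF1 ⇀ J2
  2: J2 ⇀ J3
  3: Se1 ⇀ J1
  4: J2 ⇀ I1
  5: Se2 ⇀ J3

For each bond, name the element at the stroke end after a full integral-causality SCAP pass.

b0 stroke at TF1
b1 stroke at J2
b2 stroke at J2
b3 stroke at J1
b4 stroke at I1
b5 stroke at J3

bond 3 |J1  (Se1 fixes effort; stroke away)
bond 5 |J3  (Se2 (Se) sets effort on bond)
bond 0 |TF1  (J1: last free bond brings flow in)
bond 2 |J2  (only one flow-in slot at J3)
bond 1 |J2  (TF TF1: opposite of bond 0)
bond 4 |I1  (J2 needs exactly one f-in)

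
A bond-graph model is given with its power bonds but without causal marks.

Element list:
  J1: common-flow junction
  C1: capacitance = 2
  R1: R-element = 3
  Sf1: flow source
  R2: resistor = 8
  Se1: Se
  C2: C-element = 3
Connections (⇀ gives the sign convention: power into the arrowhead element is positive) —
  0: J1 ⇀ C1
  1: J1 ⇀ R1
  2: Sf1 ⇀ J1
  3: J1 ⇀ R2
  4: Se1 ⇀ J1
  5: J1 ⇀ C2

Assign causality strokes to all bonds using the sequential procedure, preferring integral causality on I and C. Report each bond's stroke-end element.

β2 |Sf1  (Sf1 (Sf) sets flow on bond)
β4 |J1  (source Se1 imposes e)
β0 |J1  (common-f at J1 fixed by 2)
β1 |J1  (J1 flow already set via bond 2)
β3 |J1  (common-f at J1 fixed by 2)
β5 |J1  (J1: bond 2 brought flow, rest push out)

#0 stroke at J1
#1 stroke at J1
#2 stroke at Sf1
#3 stroke at J1
#4 stroke at J1
#5 stroke at J1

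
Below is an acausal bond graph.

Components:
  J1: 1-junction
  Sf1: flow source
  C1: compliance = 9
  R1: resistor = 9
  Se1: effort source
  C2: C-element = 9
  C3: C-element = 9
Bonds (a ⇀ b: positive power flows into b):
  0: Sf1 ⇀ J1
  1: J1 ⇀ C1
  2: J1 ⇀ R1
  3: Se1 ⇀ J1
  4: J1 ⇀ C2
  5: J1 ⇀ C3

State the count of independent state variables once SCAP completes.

3  (C1, C2, C3 all integral)

bond 0 stroke at Sf1  (Sf1: flow source, stroke at near end)
bond 3 stroke at J1  (Se1: effort source, stroke at far end)
bond 1 stroke at J1  (common-f at J1 fixed by 0)
bond 2 stroke at J1  (J1 flow already set via bond 0)
bond 4 stroke at J1  (J1: bond 0 brought flow, rest push out)
bond 5 stroke at J1  (J1: bond 0 brought flow, rest push out)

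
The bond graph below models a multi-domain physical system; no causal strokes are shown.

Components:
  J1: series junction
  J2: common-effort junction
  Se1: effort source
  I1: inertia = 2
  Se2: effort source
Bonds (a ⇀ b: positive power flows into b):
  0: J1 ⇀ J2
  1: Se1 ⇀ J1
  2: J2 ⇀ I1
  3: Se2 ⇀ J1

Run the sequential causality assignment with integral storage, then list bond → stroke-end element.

bond 0 →J2
bond 1 →J1
bond 2 →I1
bond 3 →J1

β1 |J1  (Se1: effort source, stroke at far end)
β3 |J1  (source Se2 imposes e)
β0 |J2  (closing 1-jn rule on J1)
β2 |I1  (J2: bond 0 brought effort, rest push out)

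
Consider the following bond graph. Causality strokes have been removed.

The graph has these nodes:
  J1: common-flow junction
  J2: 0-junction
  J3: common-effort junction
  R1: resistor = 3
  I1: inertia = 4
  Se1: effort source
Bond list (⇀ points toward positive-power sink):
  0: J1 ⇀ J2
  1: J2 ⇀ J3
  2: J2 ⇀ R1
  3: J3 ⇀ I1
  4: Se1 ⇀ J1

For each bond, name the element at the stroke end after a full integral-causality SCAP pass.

#4 →J1  (Se1: effort source, stroke at far end)
#0 →J2  (J1: last free bond brings flow in)
#1 →J3  (J2 effort already set via bond 0)
#2 →R1  (J2: bond 0 brought effort, rest push out)
#3 →I1  (J3: bond 1 brought effort, rest push out)

bond 0 stroke→J2
bond 1 stroke→J3
bond 2 stroke→R1
bond 3 stroke→I1
bond 4 stroke→J1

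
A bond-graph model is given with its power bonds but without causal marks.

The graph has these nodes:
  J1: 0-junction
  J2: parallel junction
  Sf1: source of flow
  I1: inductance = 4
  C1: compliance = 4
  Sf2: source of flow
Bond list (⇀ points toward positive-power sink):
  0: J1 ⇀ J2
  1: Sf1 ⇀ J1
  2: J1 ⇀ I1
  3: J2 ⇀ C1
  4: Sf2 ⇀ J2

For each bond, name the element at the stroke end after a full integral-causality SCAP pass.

b0 stroke→J1
b1 stroke→Sf1
b2 stroke→I1
b3 stroke→J2
b4 stroke→Sf2

#1 →Sf1  (Sf1 (Sf) sets flow on bond)
#4 →Sf2  (Sf2 fixes flow; stroke at Sf2)
#2 →I1  (I1 integral (f out))
#0 →J1  (only one effort-in slot at J1)
#3 →J2  (J2: last free bond brings effort in)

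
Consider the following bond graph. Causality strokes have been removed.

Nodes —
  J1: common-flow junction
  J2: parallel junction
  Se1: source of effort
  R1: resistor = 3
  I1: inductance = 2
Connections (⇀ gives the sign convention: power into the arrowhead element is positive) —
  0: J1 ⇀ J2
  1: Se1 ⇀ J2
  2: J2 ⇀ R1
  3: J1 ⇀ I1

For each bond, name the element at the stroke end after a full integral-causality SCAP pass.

bond 0 stroke at J1
bond 1 stroke at J2
bond 2 stroke at R1
bond 3 stroke at I1

bond 1 stroke→J2  (Se1 fixes effort; stroke away)
bond 0 stroke→J1  (common-e at J2 fixed by 1)
bond 2 stroke→R1  (0-jn J2 has e-setter on 1)
bond 3 stroke→I1  (only one flow-in slot at J1)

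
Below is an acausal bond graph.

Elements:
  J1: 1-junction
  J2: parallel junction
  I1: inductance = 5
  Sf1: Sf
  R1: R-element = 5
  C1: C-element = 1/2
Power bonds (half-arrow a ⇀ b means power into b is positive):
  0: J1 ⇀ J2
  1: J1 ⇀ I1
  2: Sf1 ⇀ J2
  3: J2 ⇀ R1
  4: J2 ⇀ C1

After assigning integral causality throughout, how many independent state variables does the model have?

2  (C1, I1 all integral)

b2 →Sf1  (source Sf1 imposes f)
b1 →I1  (I1: I, integral causality)
b0 →J1  (J1: bond 1 brought flow, rest push out)
b4 →J2  (C1: C, integral causality)
b3 →R1  (common-e at J2 fixed by 4)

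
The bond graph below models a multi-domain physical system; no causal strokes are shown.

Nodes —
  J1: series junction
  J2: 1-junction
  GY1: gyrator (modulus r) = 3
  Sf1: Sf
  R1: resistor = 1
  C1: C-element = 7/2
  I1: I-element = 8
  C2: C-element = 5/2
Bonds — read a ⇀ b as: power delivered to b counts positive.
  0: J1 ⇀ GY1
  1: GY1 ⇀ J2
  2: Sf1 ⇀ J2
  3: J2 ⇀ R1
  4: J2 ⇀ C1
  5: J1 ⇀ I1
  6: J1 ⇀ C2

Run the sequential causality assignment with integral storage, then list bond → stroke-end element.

#2 stroke at Sf1  (Sf1: flow source, stroke at near end)
#1 stroke at J2  (1-jn J2 has f-setter on 2)
#3 stroke at J2  (1-jn J2 has f-setter on 2)
#4 stroke at J2  (J2: bond 2 brought flow, rest push out)
#0 stroke at J1  (GY1 both-in/both-out from 1)
#5 stroke at I1  (I1 integral (f out))
#6 stroke at J1  (common-f at J1 fixed by 5)

bond 0 →J1
bond 1 →J2
bond 2 →Sf1
bond 3 →J2
bond 4 →J2
bond 5 →I1
bond 6 →J1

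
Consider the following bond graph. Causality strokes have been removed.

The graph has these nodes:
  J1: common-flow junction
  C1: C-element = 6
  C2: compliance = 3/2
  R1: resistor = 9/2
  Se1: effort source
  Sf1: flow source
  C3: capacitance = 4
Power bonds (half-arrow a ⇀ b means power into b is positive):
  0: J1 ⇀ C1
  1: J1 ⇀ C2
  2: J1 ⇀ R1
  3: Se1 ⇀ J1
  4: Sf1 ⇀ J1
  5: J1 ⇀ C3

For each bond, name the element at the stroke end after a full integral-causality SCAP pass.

#3 →J1  (Se1 fixes effort; stroke away)
#4 →Sf1  (Sf1 fixes flow; stroke at Sf1)
#0 →J1  (J1 flow already set via bond 4)
#1 →J1  (1-jn J1 has f-setter on 4)
#2 →J1  (common-f at J1 fixed by 4)
#5 →J1  (common-f at J1 fixed by 4)

β0 stroke at J1
β1 stroke at J1
β2 stroke at J1
β3 stroke at J1
β4 stroke at Sf1
β5 stroke at J1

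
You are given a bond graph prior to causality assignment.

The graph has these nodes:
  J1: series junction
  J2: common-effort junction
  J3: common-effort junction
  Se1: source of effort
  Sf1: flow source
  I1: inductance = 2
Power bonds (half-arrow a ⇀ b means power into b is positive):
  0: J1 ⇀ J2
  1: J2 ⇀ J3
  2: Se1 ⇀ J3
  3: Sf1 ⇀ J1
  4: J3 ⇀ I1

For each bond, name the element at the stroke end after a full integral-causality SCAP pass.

bond 0 stroke→J1
bond 1 stroke→J2
bond 2 stroke→J3
bond 3 stroke→Sf1
bond 4 stroke→I1

bond 2 stroke→J3  (source Se1 imposes e)
bond 3 stroke→Sf1  (Sf1: flow source, stroke at near end)
bond 0 stroke→J1  (J1 flow already set via bond 3)
bond 1 stroke→J2  (closing 0-jn rule on J2)
bond 4 stroke→I1  (0-jn J3 has e-setter on 2)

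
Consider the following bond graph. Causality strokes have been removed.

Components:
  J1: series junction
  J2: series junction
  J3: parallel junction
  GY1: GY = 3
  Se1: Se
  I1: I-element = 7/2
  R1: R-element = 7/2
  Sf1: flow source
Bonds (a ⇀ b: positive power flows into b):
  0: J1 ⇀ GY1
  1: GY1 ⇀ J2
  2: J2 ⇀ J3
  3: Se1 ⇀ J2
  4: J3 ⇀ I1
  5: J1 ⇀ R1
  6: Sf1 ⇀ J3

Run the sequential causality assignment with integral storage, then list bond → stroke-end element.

bond 0 stroke at J1
bond 1 stroke at J2
bond 2 stroke at J3
bond 3 stroke at J2
bond 4 stroke at I1
bond 5 stroke at R1
bond 6 stroke at Sf1

bond 3 |J2  (Se1 (Se) sets effort on bond)
bond 6 |Sf1  (source Sf1 imposes f)
bond 4 |I1  (I1: I, integral causality)
bond 2 |J3  (J3 needs exactly one e-in)
bond 1 |J2  (J2: bond 2 brought flow, rest push out)
bond 0 |J1  (GY1 both-in/both-out from 1)
bond 5 |R1  (closing 1-jn rule on J1)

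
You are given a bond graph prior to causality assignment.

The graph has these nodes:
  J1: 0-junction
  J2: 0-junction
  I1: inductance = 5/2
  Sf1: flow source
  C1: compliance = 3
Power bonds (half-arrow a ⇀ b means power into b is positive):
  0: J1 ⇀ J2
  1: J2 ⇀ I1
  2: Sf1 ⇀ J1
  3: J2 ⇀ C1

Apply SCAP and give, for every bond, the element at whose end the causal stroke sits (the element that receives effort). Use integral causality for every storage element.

#2 stroke→Sf1  (Sf1 (Sf) sets flow on bond)
#0 stroke→J1  (J1: last free bond brings effort in)
#1 stroke→I1  (I1 outputs flow p/I1)
#3 stroke→J2  (J2: last free bond brings effort in)

b0 →J1
b1 →I1
b2 →Sf1
b3 →J2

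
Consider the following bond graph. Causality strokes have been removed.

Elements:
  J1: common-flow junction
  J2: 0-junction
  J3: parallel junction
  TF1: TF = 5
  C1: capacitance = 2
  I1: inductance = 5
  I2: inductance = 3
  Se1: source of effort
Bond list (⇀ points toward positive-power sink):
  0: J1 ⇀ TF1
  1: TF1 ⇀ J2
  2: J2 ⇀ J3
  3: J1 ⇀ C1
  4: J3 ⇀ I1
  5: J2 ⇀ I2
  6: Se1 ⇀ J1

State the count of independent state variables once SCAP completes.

3  (C1, I1, I2 all integral)

b6 →J1  (Se1 (Se) sets effort on bond)
b3 →J1  (C1 integral (e out))
b0 →TF1  (only one flow-in slot at J1)
b1 →J2  (TF1 one-in-one-out from 0)
b2 →J3  (J2 effort already set via bond 1)
b5 →I2  (0-jn J2 has e-setter on 1)
b4 →I1  (0-jn J3 has e-setter on 2)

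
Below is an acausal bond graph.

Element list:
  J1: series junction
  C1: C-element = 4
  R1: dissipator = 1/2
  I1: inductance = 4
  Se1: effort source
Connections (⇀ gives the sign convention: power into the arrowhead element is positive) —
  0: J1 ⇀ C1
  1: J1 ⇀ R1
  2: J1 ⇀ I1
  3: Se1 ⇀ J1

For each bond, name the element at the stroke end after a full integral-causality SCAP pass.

#0 stroke→J1
#1 stroke→J1
#2 stroke→I1
#3 stroke→J1

b3 →J1  (source Se1 imposes e)
b0 →J1  (C1 integral (e out))
b2 →I1  (prefer integral on I1)
b1 →J1  (J1 flow already set via bond 2)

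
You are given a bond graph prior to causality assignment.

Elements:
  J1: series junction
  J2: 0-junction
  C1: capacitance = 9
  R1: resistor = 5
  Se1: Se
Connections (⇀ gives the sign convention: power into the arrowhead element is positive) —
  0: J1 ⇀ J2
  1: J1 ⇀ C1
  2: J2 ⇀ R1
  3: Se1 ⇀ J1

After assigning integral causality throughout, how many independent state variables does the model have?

1  (C1 all integral)

b3 |J1  (Se1 fixes effort; stroke away)
b1 |J1  (C1 outputs effort q/C1)
b0 |J2  (J1 needs exactly one f-in)
b2 |R1  (J2: bond 0 brought effort, rest push out)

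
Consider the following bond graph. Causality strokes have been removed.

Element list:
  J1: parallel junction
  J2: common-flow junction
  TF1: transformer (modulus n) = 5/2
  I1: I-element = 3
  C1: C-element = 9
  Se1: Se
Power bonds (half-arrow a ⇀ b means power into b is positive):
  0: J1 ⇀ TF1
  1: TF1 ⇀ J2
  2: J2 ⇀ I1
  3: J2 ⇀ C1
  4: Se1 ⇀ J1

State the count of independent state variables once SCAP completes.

2  (C1, I1 all integral)

bond 4 stroke→J1  (Se1 fixes effort; stroke away)
bond 0 stroke→TF1  (J1: bond 4 brought effort, rest push out)
bond 1 stroke→J2  (TF1 one-in-one-out from 0)
bond 2 stroke→I1  (I1: I, integral causality)
bond 3 stroke→J2  (J2: bond 2 brought flow, rest push out)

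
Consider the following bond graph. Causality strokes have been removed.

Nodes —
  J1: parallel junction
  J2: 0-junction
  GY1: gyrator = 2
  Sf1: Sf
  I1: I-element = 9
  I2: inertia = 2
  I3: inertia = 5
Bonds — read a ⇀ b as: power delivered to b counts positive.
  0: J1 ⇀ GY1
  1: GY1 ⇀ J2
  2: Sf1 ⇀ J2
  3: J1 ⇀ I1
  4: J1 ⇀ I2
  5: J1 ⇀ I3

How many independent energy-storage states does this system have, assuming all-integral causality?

β2 stroke at Sf1  (Sf1 fixes flow; stroke at Sf1)
β1 stroke at J2  (J2: last free bond brings effort in)
β0 stroke at J1  (through GY1, causality inverts; strokes same side of GY1)
β3 stroke at I1  (common-e at J1 fixed by 0)
β4 stroke at I2  (common-e at J1 fixed by 0)
β5 stroke at I3  (J1: bond 0 brought effort, rest push out)

3  (I1, I2, I3 all integral)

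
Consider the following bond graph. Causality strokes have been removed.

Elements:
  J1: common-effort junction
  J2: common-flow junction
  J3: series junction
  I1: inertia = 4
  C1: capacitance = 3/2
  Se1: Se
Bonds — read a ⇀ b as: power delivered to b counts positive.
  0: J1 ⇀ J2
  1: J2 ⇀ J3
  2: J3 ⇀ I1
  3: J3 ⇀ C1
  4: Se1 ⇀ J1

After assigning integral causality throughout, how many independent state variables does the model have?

2  (C1, I1 all integral)

#4 stroke→J1  (source Se1 imposes e)
#0 stroke→J2  (common-e at J1 fixed by 4)
#1 stroke→J3  (only one flow-in slot at J2)
#2 stroke→I1  (I1 outputs flow p/I1)
#3 stroke→J3  (common-f at J3 fixed by 2)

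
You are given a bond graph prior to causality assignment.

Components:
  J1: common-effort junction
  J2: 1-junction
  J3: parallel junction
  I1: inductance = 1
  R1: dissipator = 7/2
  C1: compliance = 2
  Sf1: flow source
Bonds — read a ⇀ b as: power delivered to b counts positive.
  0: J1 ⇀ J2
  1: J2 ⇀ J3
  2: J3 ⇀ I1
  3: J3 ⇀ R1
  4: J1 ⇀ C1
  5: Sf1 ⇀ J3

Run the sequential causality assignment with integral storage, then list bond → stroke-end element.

b0 stroke at J2
b1 stroke at J3
b2 stroke at I1
b3 stroke at R1
b4 stroke at J1
b5 stroke at Sf1

#5 stroke at Sf1  (Sf1 fixes flow; stroke at Sf1)
#2 stroke at I1  (prefer integral on I1)
#4 stroke at J1  (prefer integral on C1)
#0 stroke at J2  (0-jn J1 has e-setter on 4)
#1 stroke at J3  (closing 1-jn rule on J2)
#3 stroke at R1  (J3: bond 1 brought effort, rest push out)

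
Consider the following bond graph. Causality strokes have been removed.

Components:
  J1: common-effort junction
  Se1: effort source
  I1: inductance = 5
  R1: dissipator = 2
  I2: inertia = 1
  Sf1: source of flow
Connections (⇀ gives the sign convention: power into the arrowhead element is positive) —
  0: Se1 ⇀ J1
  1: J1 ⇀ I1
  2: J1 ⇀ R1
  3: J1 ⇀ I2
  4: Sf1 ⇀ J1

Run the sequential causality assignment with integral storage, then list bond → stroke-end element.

#0 stroke at J1
#1 stroke at I1
#2 stroke at R1
#3 stroke at I2
#4 stroke at Sf1

bond 0 stroke→J1  (source Se1 imposes e)
bond 4 stroke→Sf1  (source Sf1 imposes f)
bond 1 stroke→I1  (0-jn J1 has e-setter on 0)
bond 2 stroke→R1  (J1: bond 0 brought effort, rest push out)
bond 3 stroke→I2  (common-e at J1 fixed by 0)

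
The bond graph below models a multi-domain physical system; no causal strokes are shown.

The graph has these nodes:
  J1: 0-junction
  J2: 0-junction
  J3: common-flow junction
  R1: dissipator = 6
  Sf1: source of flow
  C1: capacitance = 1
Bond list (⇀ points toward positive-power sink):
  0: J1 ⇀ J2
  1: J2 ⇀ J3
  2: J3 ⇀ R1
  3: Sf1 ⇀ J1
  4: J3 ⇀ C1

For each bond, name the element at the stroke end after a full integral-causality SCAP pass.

β3 stroke at Sf1  (Sf1: flow source, stroke at near end)
β0 stroke at J1  (J1 needs exactly one e-in)
β1 stroke at J2  (J2: last free bond brings effort in)
β2 stroke at J3  (common-f at J3 fixed by 1)
β4 stroke at J3  (J3 flow already set via bond 1)

β0 →J1
β1 →J2
β2 →J3
β3 →Sf1
β4 →J3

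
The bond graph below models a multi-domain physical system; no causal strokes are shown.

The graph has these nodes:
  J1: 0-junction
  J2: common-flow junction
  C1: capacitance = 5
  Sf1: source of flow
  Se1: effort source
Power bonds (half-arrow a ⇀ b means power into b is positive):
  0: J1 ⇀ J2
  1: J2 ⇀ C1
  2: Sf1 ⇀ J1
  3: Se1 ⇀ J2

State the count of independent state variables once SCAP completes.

β2 stroke→Sf1  (Sf1 (Sf) sets flow on bond)
β3 stroke→J2  (source Se1 imposes e)
β0 stroke→J1  (J1: last free bond brings effort in)
β1 stroke→J2  (common-f at J2 fixed by 0)

1  (C1 all integral)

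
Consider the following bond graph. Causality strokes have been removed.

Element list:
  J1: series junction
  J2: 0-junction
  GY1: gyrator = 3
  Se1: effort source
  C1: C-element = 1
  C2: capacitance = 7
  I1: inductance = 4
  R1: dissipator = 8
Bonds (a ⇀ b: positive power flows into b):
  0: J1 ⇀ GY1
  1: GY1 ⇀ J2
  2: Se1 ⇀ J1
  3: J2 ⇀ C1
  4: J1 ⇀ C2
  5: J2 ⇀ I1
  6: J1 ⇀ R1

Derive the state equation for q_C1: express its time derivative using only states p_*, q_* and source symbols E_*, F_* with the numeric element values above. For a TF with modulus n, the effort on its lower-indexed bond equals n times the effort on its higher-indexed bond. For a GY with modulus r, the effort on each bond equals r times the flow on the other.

dq_C1/dt = E_Se1/3 - p_I1/4 - 8*q_C1/9 - q_C2/21

bond 2 stroke at J1  (Se1 fixes effort; stroke away)
bond 3 stroke at J2  (prefer integral on C1)
bond 1 stroke at GY1  (0-jn J2 has e-setter on 3)
bond 5 stroke at I1  (J2: bond 3 brought effort, rest push out)
bond 0 stroke at GY1  (GY1: gyrator matches bond 1)
bond 4 stroke at J1  (1-jn J1 has f-setter on 0)
bond 6 stroke at J1  (J1: bond 0 brought flow, rest push out)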